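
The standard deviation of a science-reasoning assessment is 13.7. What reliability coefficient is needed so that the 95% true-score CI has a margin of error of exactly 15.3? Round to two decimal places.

Required SEM = 15.3 / 1.96 ≃ 7.806
Required reliability = 1 − (SEM/SD)² = 1 − 0.325 ≃ 0.675

0.68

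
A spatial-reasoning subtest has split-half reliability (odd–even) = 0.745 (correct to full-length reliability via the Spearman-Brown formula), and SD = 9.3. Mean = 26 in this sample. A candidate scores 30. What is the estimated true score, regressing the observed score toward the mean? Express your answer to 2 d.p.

r_full = 2·0.745 / (1 + 0.745) ≃ 0.854
T̂ = 0.854(30) + 0.146(26) ≃ 29.415

29.42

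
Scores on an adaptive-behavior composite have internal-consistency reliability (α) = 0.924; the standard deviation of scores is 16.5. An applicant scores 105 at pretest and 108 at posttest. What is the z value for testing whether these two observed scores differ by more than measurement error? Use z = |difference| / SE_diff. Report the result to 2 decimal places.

0.47

SEM = 16.500*√(1 − 0.924) ≈ 4.549
SE_diff = SEM * √2 ≈ 4.549 * 1.414 ≈ 6.433
z = 3 / 6.433 ≈ 0.466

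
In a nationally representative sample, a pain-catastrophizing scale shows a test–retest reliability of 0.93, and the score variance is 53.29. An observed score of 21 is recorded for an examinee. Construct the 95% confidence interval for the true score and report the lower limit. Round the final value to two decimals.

17.21

σ = 53.29^(1/2) = 7.3000
SEM = 7.3000 * √(1 − 0.9300) = 7.3000 * √0.0700 ≈ 7.3000 * 0.2646 ≈ 1.9314
1.96 * SEM ≈ 3.7855
Lower limit = 21 − 3.7855 ≈ 17.2145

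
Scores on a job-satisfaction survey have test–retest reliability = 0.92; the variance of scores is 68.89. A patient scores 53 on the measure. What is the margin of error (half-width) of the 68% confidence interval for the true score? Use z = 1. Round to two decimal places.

σ = 68.89^(1/2) = 8.30000
SEM = 8.30000·√(1 − 0.92000) ≈ 2.34759
1 · SEM ≈ 2.34759

2.35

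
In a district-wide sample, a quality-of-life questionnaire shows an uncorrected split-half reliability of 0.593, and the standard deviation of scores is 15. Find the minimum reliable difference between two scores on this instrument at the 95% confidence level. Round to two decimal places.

r_full = 2·0.593 / (1 + 0.593) ≃ 0.7445
SEM = 15.0000 * √(1 − 0.7445) = 15.0000 * √0.2555 ≃ 15.0000 * 0.5055 ≃ 7.5819
SE_diff = √2 * SEM ≃ 10.7225
Smallest detectable difference = 1.96*10.7225 ≃ 21.0161

21.02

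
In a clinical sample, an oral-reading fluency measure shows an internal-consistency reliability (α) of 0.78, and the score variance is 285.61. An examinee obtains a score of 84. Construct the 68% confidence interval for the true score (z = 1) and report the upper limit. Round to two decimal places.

91.93

SD = √285.61 = 16.9000
The standard error of measurement is 16.9000*√(1 − 0.7800) ≈ 16.9000*0.4690 ≈ 7.9268.
Margin = 1 * 7.9268 ≈ 7.9268
Upper limit = 84 + 7.9268 ≈ 91.9268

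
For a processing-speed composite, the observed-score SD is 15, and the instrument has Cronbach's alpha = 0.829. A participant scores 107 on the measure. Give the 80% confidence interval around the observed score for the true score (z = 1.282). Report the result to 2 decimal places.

SEM = 15.00000 * √(1 − 0.82900) = 15.00000 * √0.17100 ≈ 15.00000 * 0.41352 ≈ 6.20282
1.282 * SEM ≈ 7.95202
CI = 107 ± 7.95202 → [99.04798, 114.95202]

[99.05, 114.95]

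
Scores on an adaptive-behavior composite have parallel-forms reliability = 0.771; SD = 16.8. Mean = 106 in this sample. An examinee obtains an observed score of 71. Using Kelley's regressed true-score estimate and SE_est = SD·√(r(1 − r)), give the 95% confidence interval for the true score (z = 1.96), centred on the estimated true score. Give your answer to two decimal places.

[65.18, 92.85]

T̂ = 0.771(71) + 0.229(106) ≃ 79.015
SE_est = 16.800*√(0.771*0.229) ≃ 7.059
95% CI: 79.015 ± 13.836 ≃ (65.179, 92.851)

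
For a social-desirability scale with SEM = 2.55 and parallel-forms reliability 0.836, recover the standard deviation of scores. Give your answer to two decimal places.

6.30

SD = 2.55 / √(1 − 0.836) ≈ 6.297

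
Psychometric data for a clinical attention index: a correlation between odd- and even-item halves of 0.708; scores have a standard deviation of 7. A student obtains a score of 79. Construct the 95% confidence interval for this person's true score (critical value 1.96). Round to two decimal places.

Full-length reliability (Spearman-Brown) = 2(0.708)/(1+0.708) ≈ 0.8290
The standard error of measurement is 7.0000×√(1 − 0.8290) ≈ 7.0000×0.4135 ≈ 2.8943.
Margin = 1.96 × 2.8943 ≈ 5.6729
Interval: (73.3271, 84.6729)

[73.33, 84.67]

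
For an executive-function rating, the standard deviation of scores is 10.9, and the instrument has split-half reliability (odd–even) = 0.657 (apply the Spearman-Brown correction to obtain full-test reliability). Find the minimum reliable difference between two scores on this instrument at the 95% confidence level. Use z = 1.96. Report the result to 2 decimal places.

Full-length reliability (Spearman-Brown) = 2(0.657)/(1+0.657) ≈ 0.79300
SEM = 10.90000×√(1 − 0.79300) ≈ 4.95921
SE_diff = SEM × √2 ≈ 4.95921 × 1.41421 ≈ 7.01338
Smallest detectable difference = 1.96×7.01338 ≈ 13.74622

13.75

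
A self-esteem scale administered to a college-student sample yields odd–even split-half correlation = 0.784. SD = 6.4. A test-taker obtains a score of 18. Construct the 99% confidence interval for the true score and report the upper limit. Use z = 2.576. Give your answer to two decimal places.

23.74

Full-length reliability (Spearman-Brown) = 2(0.784)/(1+0.784) ≈ 0.8789
SEM = 6.4000*√(1 − 0.8789) ≈ 2.2269
Margin = 2.576 * 2.2269 ≈ 5.7366
Upper limit = 18 + 5.7366 ≈ 23.7366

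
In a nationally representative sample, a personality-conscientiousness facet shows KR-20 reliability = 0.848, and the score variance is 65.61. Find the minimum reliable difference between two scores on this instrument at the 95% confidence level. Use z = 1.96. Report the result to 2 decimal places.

8.75

SD = √65.61 = 8.100
SEM = 8.100*√(1 − 0.848) ≃ 3.158
SE_diff = √2 * SEM ≃ 4.466
Smallest detectable difference = 1.96*4.466 ≃ 8.753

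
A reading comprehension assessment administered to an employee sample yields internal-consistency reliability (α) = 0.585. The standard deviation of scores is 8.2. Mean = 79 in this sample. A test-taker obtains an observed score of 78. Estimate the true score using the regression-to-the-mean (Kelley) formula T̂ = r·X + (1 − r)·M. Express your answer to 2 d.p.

Estimated true score = 0.5850×78 + (1 − 0.5850)×79 ≃ 78.4150

78.42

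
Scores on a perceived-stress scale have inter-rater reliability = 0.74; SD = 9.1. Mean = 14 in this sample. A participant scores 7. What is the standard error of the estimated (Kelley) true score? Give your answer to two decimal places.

3.99

SE_est = 9.10000·√[r(1 − r)] ≈ 3.99157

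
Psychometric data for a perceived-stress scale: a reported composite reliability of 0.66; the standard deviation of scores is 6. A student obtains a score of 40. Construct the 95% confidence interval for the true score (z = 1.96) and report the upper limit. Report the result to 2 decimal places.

SEM = 6.0000·√(1 − 0.6600) ≈ 3.4986
Margin = 1.96 · 3.4986 ≈ 6.8572
Upper limit = 40 + 6.8572 ≈ 46.8572

46.86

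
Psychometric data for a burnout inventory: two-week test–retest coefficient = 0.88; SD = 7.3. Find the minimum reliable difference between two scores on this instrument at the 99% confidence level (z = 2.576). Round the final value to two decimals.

SEM = 7.3000 * √(1 − 0.8800) = 7.3000 * √0.1200 ≈ 7.3000 * 0.3464 ≈ 2.5288
SE_diff = SEM * √2 ≈ 2.5288 * 1.4142 ≈ 3.5763
Minimum reliable difference = 2.576 * SE_diff ≈ 2.576 * 3.5763 ≈ 9.2124

9.21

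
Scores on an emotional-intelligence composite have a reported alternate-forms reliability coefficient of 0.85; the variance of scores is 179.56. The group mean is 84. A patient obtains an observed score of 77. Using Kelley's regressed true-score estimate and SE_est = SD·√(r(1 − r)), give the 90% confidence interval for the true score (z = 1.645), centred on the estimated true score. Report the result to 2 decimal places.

SD = √179.56 = 13.4000
Estimated true score = 0.8500×77 + (1 − 0.8500)×84 ≈ 78.0500
SE_est = SD × √(r(1 − r)) = 13.4000 × √0.1275 ≈ 13.4000 × 0.3571 ≈ 4.7848
90% CI: 78.0500 ± 7.8709 ≈ (70.1791, 85.9209)

[70.18, 85.92]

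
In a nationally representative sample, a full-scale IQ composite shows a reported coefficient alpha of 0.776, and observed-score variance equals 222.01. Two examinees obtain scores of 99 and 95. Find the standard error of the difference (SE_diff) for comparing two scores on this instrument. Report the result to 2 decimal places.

9.97

SD = √222.01 ≃ 14.900
SEM = 14.900·√(1 − 0.776) ≃ 7.052
SE_diff = SEM · √2 ≃ 7.052 · 1.414 ≃ 9.973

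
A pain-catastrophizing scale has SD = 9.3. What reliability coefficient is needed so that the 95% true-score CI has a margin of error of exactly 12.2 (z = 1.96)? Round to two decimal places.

SEM needed = half-width / z = 12.2/1.96 ≈ 6.224
r = 1 − (6.224/9.3)² ≈ 1 − 0.448 ≈ 0.552

0.55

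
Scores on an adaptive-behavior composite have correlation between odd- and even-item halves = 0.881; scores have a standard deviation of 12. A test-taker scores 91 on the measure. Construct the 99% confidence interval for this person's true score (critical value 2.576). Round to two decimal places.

[83.22, 98.78]

Spearman-Brown: r = 2(0.881) / (1 + 0.881) = 1.7620 / 1.8810 ≈ 0.9367
SEM = 12.0000*√(1 − 0.9367) ≈ 3.0183
Half-width = 2.576*3.0183 ≈ 7.7751
99% CI: 91 ± 7.7751 = [83.2249, 98.7751]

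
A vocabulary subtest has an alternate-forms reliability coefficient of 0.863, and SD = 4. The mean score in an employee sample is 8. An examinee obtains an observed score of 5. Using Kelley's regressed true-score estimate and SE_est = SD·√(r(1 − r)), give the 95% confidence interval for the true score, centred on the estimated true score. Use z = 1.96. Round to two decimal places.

[2.72, 8.11]

T̂ = 0.863(5) + 0.137(8) ≃ 5.411
SE_est = 4.000·√[r(1 − r)] ≃ 1.375
CI = 5.411 ± 1.96 · 1.375 → [2.715, 8.107]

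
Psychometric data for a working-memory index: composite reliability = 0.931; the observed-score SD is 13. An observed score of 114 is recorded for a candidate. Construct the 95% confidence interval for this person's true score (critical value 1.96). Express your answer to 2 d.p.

[107.31, 120.69]

SEM = 13.00000 · √(1 − 0.93100) = 13.00000 · √0.06900 ≃ 13.00000 · 0.26268 ≃ 3.41482
Half-width = 1.96·3.41482 ≃ 6.69305
CI = 114 ± 6.69305 → [107.30695, 120.69305]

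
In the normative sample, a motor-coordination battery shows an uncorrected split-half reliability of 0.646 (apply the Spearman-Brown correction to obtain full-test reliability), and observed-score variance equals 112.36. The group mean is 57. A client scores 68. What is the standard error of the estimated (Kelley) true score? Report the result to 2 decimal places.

4.36

SD = √112.36 ≈ 10.600
Full-length reliability (Spearman-Brown) = 2(0.646)/(1+0.646) ≈ 0.785
SE_est = 10.600×√(0.785×0.215) ≈ 4.355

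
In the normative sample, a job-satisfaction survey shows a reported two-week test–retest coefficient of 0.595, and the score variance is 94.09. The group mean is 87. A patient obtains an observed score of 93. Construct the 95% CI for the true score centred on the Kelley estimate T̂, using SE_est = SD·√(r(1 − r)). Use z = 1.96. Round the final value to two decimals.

[81.24, 99.90]

σ = 94.09^(1/2) = 9.700
T̂ = r·X + (1 − r)·M = 0.595·93 + 0.405·87 = 55.335 + 35.235 ≈ 90.570
SE_est = 9.700·√(0.595·0.405) ≈ 4.762
95% CI: 90.570 ± 9.333 ≈ (81.237, 99.903)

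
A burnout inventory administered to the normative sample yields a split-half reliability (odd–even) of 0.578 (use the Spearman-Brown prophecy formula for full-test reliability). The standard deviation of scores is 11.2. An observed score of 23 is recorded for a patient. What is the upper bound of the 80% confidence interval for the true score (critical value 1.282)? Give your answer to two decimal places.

Spearman-Brown: r = 2(0.578) / (1 + 0.578) = 1.156 / 1.578 ≈ 0.733
SEM = 11.200 · √(1 − 0.733) = 11.200 · √0.267 ≈ 11.200 · 0.517 ≈ 5.792
1.282 · SEM ≈ 7.425
Upper bound: 23 + 7.425 = 30.425

30.43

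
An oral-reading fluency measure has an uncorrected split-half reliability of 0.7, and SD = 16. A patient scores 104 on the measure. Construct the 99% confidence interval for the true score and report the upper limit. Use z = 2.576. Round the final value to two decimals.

r_full = 2·0.7 / (1 + 0.7) ≈ 0.824
SEM = 16.000 · √(1 − 0.824) = 16.000 · √0.176 ≈ 16.000 · 0.420 ≈ 6.721
2.576 · SEM ≈ 17.314
Upper limit = 104 + 17.314 ≈ 121.314

121.31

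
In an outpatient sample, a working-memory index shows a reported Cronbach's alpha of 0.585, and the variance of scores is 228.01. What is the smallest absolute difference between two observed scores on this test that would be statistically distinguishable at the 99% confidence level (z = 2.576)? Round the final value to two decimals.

SD = √228.01 ≈ 15.1000
SEM = 15.1000 · √(1 − 0.5850) = 15.1000 · √0.4150 ≈ 15.1000 · 0.6442 ≈ 9.7275
Standard error of the difference = 9.7275·√2 ≈ 13.7568
Smallest detectable difference = 2.576·13.7568 ≈ 35.4374

35.44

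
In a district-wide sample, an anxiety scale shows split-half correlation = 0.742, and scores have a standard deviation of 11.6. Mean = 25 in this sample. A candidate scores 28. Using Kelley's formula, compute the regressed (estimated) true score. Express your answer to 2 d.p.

r_full = 2·0.742 / (1 + 0.742) ≃ 0.8519
T̂ = r·X + (1 − r)·M = 0.8519×28 + 0.1481×25 ≃ 23.8530 + 3.7026 ≃ 27.5557

27.56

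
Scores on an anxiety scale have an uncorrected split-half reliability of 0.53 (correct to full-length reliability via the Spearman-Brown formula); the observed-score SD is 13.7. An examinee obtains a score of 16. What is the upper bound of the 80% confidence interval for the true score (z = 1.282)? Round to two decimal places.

25.73

Spearman-Brown: r = 2(0.53) / (1 + 0.53) = 1.060 / 1.530 ≈ 0.693
SEM = 13.700*√(1 − 0.693) ≈ 7.593
Half-width = 1.282*7.593 ≈ 9.734
Upper limit = 16 + 9.734 ≈ 25.734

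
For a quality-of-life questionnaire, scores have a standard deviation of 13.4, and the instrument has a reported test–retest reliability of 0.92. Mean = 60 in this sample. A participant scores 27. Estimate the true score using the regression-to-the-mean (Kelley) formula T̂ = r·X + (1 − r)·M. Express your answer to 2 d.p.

29.64

T̂ = r·X + (1 − r)·M = 0.920*27 + 0.080*60 = 24.840 + 4.800 ≃ 29.640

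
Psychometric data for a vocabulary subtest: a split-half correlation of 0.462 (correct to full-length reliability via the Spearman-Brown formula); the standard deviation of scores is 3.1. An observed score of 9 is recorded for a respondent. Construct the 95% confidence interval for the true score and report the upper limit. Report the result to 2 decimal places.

12.69

Spearman-Brown: r = 2(0.462) / (1 + 0.462) = 0.9240 / 1.4620 ≈ 0.6320
The standard error of measurement is 3.1000×√(1 − 0.6320) ≈ 3.1000×0.6066 ≈ 1.8805.
1.96 × SEM ≈ 3.6858
Upper limit = 9 + 3.6858 ≈ 12.6858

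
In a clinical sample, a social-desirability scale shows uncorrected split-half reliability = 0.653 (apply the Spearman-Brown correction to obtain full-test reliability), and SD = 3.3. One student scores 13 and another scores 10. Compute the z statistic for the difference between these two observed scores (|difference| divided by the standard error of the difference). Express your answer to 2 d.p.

1.40

Spearman-Brown: r = 2(0.653) / (1 + 0.653) = 1.306 / 1.653 ≃ 0.790
SEM = 3.300 × √(1 − 0.790) = 3.300 × √0.210 ≃ 3.300 × 0.458 ≃ 1.512
Standard error of the difference = 1.512·√2 ≃ 2.138
z = 3 / 2.138 ≃ 1.403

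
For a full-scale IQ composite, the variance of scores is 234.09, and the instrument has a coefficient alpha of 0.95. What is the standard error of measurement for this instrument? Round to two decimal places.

σ = 234.09^(1/2) = 15.300
The standard error of measurement is 15.300*√(1 − 0.950) ≃ 15.300*0.224 ≃ 3.421.

3.42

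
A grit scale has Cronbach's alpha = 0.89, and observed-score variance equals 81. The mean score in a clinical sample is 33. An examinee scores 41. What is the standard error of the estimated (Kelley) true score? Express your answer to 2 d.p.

2.82

SD = √81 ≈ 9.0000
SE_est = SD * √(r(1 − r)) = 9.0000 * √0.0979 ≈ 9.0000 * 0.3129 ≈ 2.8160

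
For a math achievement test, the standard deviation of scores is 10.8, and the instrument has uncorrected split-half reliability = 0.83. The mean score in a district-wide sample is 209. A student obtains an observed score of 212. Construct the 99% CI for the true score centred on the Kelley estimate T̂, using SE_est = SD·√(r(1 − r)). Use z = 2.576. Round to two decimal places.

[203.65, 219.80]

Full-length reliability (Spearman-Brown) = 2(0.83)/(1+0.83) ≈ 0.90710
T̂ = r·X + (1 − r)·M = 0.90710*212 + 0.09290*209 ≈ 192.30601 + 19.41530 ≈ 211.72131
SE_est = SD * √(r(1 − r)) = 10.80000 * √0.08427 ≈ 10.80000 * 0.29029 ≈ 3.13510
99% CI: 211.72131 ± 8.07601 ≈ (203.64530, 219.79732)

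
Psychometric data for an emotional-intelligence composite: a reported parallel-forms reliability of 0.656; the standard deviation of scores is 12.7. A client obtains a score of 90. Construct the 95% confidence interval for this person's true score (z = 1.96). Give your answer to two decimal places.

[75.40, 104.60]

SEM = 12.700 × √(1 − 0.656) = 12.700 × √0.344 ≈ 12.700 × 0.587 ≈ 7.449
Margin = 1.96 × 7.449 ≈ 14.600
CI = 90 ± 14.600 → [75.400, 104.600]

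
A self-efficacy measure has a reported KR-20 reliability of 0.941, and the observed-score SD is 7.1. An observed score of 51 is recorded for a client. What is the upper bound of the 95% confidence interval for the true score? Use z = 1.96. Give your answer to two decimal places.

SEM = 7.1000 · √(1 − 0.9410) = 7.1000 · √0.0590 ≈ 7.1000 · 0.2429 ≈ 1.7246
Half-width = 1.96·1.7246 ≈ 3.3802
Upper limit = 51 + 3.3802 ≈ 54.3802

54.38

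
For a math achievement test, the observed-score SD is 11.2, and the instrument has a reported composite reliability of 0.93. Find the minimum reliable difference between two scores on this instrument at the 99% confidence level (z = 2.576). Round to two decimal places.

10.80

The standard error of measurement is 11.2000*√(1 − 0.9300) ≈ 11.2000*0.2646 ≈ 2.9632.
SE_diff = √2 * SEM ≈ 4.1907
Smallest detectable difference = 2.576*4.1907 ≈ 10.7951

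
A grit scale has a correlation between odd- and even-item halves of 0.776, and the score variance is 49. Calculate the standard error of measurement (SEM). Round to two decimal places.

2.49

σ = 49^(1/2) = 7.00000
Full-length reliability (Spearman-Brown) = 2(0.776)/(1+0.776) ≃ 0.87387
The standard error of measurement is 7.00000·√(1 − 0.87387) ≃ 7.00000·0.35514 ≃ 2.48600.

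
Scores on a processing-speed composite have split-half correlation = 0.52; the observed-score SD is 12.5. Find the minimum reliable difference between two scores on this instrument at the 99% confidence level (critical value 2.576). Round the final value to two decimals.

25.59

r_full = 2·0.52 / (1 + 0.52) ≈ 0.684
SEM = 12.500*√(1 − 0.684) ≈ 7.024
SE_diff = SEM * √2 ≈ 7.024 * 1.414 ≈ 9.934
Minimum reliable difference = 2.576 * SE_diff ≈ 2.576 * 9.934 ≈ 25.590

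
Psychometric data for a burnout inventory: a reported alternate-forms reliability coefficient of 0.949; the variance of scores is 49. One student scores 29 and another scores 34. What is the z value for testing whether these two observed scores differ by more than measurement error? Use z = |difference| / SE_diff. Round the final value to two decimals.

2.24

σ = 49^(1/2) = 7.000
SEM = 7.000×√(1 − 0.949) ≈ 1.581
Standard error of the difference = 1.581·√2 ≈ 2.236
z = 5 / 2.236 ≈ 2.237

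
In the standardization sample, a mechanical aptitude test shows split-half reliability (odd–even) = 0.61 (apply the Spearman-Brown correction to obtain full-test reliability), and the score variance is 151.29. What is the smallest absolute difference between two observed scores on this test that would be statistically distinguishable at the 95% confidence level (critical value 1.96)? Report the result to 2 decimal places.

16.78

SD = √151.29 ≈ 12.3000
r_full = 2·0.61 / (1 + 0.61) ≈ 0.7578
SEM = 12.3000·√(1 − 0.7578) ≈ 6.0537
Standard error of the difference = 6.0537·√2 ≈ 8.5613
Minimum reliable difference = 1.96 · SE_diff ≈ 1.96 · 8.5613 ≈ 16.7801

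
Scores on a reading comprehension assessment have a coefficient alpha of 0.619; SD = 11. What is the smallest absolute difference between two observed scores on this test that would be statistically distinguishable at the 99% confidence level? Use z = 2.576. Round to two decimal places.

24.74

SEM = 11.0000·√(1 − 0.6190) ≈ 6.7898
SE_diff = √2 · SEM ≈ 9.6022
Minimum reliable difference = 2.576 · SE_diff ≈ 2.576 · 9.6022 ≈ 24.7352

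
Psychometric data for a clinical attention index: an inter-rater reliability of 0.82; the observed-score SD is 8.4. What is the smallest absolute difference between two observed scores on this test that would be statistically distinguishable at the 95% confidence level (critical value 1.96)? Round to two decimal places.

9.88

SEM = 8.4000 * √(1 − 0.8200) = 8.4000 * √0.1800 ≈ 8.4000 * 0.4243 ≈ 3.5638
SE_diff = SEM * √2 ≈ 3.5638 * 1.4142 ≈ 5.0400
Minimum reliable difference = 1.96 * SE_diff ≈ 1.96 * 5.0400 ≈ 9.8784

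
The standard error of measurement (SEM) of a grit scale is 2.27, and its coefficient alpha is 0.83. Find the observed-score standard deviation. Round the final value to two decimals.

5.51

SD = SEM / √(1 − r) = 2.27 / √0.1700 ≈ 2.27 / 0.4123 ≈ 5.5056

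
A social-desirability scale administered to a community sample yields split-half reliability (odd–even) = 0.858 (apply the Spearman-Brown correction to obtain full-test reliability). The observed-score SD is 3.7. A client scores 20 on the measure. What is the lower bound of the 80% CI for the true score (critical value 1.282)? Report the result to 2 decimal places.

18.69

r_full = 2·0.858 / (1 + 0.858) ≈ 0.9236
The standard error of measurement is 3.7000*√(1 − 0.9236) ≈ 3.7000*0.2765 ≈ 1.0229.
Margin = 1.282 * 1.0229 ≈ 1.3113
Lower limit = 20 − 1.3113 ≈ 18.6887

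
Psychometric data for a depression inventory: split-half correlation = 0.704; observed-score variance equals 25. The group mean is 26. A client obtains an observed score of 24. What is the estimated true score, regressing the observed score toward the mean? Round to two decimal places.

24.35

r_full = 2·0.704 / (1 + 0.704) ≈ 0.82629
Estimated true score = 0.82629×24 + (1 − 0.82629)×26 ≈ 24.34742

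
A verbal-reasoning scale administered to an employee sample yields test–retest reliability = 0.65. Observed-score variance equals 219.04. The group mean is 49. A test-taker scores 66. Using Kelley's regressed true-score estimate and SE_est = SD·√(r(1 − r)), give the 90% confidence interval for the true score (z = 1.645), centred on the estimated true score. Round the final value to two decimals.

[48.44, 71.66]

SD = √219.04 = 14.800
Estimated true score = 0.650*66 + (1 − 0.650)*49 ≃ 60.050
SE_est = SD * √(r(1 − r)) = 14.800 * √0.227 ≃ 14.800 * 0.477 ≃ 7.059
90% CI: 60.050 ± 11.612 ≃ (48.438, 71.662)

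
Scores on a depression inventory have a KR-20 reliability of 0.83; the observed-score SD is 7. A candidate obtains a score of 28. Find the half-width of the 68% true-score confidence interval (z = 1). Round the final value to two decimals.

SEM = 7.000 · √(1 − 0.830) = 7.000 · √0.170 ≈ 7.000 · 0.412 ≈ 2.886
1 · SEM ≈ 2.886

2.89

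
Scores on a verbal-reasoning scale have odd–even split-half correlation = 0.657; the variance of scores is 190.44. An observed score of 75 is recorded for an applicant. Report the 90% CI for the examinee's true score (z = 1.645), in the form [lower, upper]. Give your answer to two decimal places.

[64.67, 85.33]

σ = 190.44^(1/2) = 13.800
Spearman-Brown: r = 2(0.657) / (1 + 0.657) = 1.314 / 1.657 ≈ 0.793
SEM = 13.800 × √(1 − 0.793) = 13.800 × √0.207 ≈ 13.800 × 0.455 ≈ 6.279
Half-width = 1.645×6.279 ≈ 10.328
CI = 75 ± 10.328 → [64.672, 85.328]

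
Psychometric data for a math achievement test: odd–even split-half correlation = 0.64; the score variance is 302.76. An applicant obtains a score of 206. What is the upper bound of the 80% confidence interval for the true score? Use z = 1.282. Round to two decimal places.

216.45

SD = √302.76 = 17.400
Full-length reliability (Spearman-Brown) = 2(0.64)/(1+0.64) ≈ 0.780
SEM = 17.400 * √(1 − 0.780) = 17.400 * √0.220 ≈ 17.400 * 0.469 ≈ 8.152
Margin = 1.282 * 8.152 ≈ 10.451
Upper limit = 206 + 10.451 ≈ 216.451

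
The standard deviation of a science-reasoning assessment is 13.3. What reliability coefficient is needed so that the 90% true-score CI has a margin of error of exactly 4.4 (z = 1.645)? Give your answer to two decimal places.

0.96

Required SEM = 4.4 / 1.645 ≈ 2.67477
Required reliability = 1 − (SEM/SD)² = 1 − 0.04045 ≈ 0.95955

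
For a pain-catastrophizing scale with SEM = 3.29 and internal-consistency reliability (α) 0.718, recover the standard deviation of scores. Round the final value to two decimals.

6.20

SD = SEM / √(1 − r) = 3.29 / √0.2820 ≃ 3.29 / 0.5310 ≃ 6.1954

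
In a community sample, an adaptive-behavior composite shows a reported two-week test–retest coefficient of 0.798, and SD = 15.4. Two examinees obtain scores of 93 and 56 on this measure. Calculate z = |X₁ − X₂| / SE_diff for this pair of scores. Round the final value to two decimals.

The standard error of measurement is 15.4000*√(1 − 0.7980) ≈ 15.4000*0.4494 ≈ 6.9214.
SE_diff = √2 * SEM ≈ 9.7884
z = |93 − 56| / 9.7884 = 37 / 9.7884 ≈ 3.7800

3.78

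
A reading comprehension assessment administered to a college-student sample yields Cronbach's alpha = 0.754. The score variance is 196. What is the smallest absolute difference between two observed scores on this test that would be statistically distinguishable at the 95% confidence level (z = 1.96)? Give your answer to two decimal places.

19.25

SD = √196 ≈ 14.0000
SEM = 14.0000 · √(1 − 0.7540) = 14.0000 · √0.2460 ≈ 14.0000 · 0.4960 ≈ 6.9438
SE_diff = SEM · √2 ≈ 6.9438 · 1.4142 ≈ 9.8200
Minimum reliable difference = 1.96 · SE_diff ≈ 1.96 · 9.8200 ≈ 19.2472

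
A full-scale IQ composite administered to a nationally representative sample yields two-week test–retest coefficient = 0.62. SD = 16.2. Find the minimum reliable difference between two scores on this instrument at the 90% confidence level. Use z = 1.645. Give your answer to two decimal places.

23.23

SEM = 16.200·√(1 − 0.620) ≃ 9.986
SE_diff = √2 · SEM ≃ 14.123
Minimum reliable difference = 1.645 · SE_diff ≃ 1.645 · 14.123 ≃ 23.232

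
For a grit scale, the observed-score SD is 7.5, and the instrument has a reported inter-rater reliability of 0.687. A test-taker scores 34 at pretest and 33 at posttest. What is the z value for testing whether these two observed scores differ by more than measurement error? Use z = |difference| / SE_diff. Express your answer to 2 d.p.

0.17

SEM = 7.5000 × √(1 − 0.6870) = 7.5000 × √0.3130 ≈ 7.5000 × 0.5595 ≈ 4.1960
SE_diff = SEM × √2 ≈ 4.1960 × 1.4142 ≈ 5.9340
z = 1 / 5.9340 ≈ 0.1685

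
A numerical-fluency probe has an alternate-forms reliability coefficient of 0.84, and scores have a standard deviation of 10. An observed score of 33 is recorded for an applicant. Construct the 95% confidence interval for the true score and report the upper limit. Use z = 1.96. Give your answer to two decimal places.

40.84

SEM = 10.0000*√(1 − 0.8400) ≈ 4.0000
Half-width = 1.96*4.0000 ≈ 7.8400
Upper limit = 33 + 7.8400 ≈ 40.8400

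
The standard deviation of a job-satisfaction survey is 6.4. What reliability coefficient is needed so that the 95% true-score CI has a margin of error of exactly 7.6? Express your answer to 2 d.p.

0.63

Required SEM = 7.6 / 1.96 ≈ 3.87755
r = 1 − (3.87755/6.4)² ≈ 1 − 0.36708 ≈ 0.63292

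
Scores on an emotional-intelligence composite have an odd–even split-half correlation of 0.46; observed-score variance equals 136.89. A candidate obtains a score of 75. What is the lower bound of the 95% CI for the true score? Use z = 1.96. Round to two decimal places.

61.05

σ = 136.89^(1/2) = 11.7000
r_full = 2·0.46 / (1 + 0.46) ≈ 0.6301
SEM = 11.7000×√(1 − 0.6301) ≈ 7.1155
1.96 × SEM ≈ 13.9464
Lower bound: 75 − 13.9464 = 61.0536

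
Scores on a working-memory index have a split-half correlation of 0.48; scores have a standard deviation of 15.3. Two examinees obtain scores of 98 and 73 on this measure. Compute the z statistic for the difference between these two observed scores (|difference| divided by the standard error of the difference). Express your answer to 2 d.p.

1.95

r_full = 2·0.48 / (1 + 0.48) ≈ 0.649
SEM = 15.300 * √(1 − 0.649) = 15.300 * √0.351 ≈ 15.300 * 0.593 ≈ 9.069
SE_diff = √2 * SEM ≈ 12.826
z = |98 − 73| / 12.826 = 25 / 12.826 ≈ 1.949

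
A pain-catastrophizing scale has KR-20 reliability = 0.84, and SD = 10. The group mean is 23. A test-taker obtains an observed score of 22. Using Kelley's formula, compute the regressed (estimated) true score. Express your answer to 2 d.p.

T̂ = 0.8400(22) + 0.1600(23) ≈ 22.1600

22.16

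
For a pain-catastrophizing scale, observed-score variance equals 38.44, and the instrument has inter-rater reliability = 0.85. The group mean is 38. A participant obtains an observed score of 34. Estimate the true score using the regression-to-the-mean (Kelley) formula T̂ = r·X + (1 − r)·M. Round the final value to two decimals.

Estimated true score = 0.8500*34 + (1 − 0.8500)*38 ≈ 34.6000

34.60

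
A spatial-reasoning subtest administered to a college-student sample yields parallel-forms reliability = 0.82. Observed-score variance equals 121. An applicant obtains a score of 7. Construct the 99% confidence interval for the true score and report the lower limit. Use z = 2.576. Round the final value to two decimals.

-5.02

SD = √121 ≈ 11.000
SEM = 11.000 · √(1 − 0.820) = 11.000 · √0.180 ≈ 11.000 · 0.424 ≈ 4.667
Margin = 2.576 · 4.667 ≈ 12.022
Lower bound: 7 − 12.022 = -5.022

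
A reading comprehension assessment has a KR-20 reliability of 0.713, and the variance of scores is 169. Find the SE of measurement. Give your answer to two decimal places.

SD = √169 = 13.000
SEM = 13.000 · √(1 − 0.713) = 13.000 · √0.287 ≈ 13.000 · 0.536 ≈ 6.964

6.96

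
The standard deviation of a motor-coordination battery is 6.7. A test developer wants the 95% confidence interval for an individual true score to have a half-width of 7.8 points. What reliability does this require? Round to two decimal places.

0.65

SEM needed = half-width / z = 7.8/1.96 ≈ 3.9796
r = 1 − (3.9796/6.7)² ≈ 1 − 0.3528 ≈ 0.6472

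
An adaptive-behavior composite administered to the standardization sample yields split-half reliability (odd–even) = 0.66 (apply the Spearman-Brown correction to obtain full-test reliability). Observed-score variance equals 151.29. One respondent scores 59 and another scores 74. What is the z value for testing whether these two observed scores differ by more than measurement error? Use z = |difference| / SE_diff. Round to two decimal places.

1.91

σ = 151.29^(1/2) = 12.30000
Spearman-Brown: r = 2(0.66) / (1 + 0.66) = 1.32000 / 1.66000 ≈ 0.79518
The standard error of measurement is 12.30000*√(1 − 0.79518) ≈ 12.30000*0.45257 ≈ 5.56661.
Standard error of the difference = 5.56661·√2 ≈ 7.87237
z = 15 / 7.87237 ≈ 1.90540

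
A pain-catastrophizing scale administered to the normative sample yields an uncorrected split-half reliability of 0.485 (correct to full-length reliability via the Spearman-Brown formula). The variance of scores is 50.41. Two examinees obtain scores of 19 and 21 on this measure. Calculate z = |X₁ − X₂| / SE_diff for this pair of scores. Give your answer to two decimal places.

SD = √50.41 ≈ 7.1000
r_full = 2·0.485 / (1 + 0.485) ≈ 0.6532
SEM = 7.1000 · √(1 − 0.6532) = 7.1000 · √0.3468 ≈ 7.1000 · 0.5889 ≈ 4.1812
SE_diff = √2 · SEM ≈ 5.9131
z = 2 / 5.9131 ≈ 0.3382

0.34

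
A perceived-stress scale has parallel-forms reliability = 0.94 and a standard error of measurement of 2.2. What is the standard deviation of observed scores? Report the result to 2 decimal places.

8.98

SD = 2.2 / √(1 − 0.94) ≃ 8.9815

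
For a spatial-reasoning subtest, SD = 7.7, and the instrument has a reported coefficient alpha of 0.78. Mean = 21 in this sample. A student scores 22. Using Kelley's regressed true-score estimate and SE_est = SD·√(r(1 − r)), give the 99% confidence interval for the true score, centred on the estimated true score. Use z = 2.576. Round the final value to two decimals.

[13.56, 30.00]

T̂ = 0.78000(22) + 0.22000(21) ≃ 21.78000
SE_est = SD · √(r(1 − r)) = 7.70000 · √0.17160 ≃ 7.70000 · 0.41425 ≃ 3.18970
99% CI: 21.78000 ± 8.21666 ≃ (13.56334, 29.99666)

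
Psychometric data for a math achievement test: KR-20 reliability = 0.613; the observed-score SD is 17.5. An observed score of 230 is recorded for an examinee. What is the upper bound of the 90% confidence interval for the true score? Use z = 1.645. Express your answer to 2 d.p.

SEM = 17.500 * √(1 − 0.613) = 17.500 * √0.387 ≈ 17.500 * 0.622 ≈ 10.887
Margin = 1.645 * 10.887 ≈ 17.909
Upper limit = 230 + 17.909 ≈ 247.909

247.91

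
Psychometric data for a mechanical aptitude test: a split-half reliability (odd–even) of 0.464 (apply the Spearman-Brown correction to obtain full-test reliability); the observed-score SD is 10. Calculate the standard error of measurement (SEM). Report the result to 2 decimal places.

6.05

Spearman-Brown: r = 2(0.464) / (1 + 0.464) = 0.928 / 1.464 ≈ 0.634
SEM = 10.000*√(1 − 0.634) ≈ 6.051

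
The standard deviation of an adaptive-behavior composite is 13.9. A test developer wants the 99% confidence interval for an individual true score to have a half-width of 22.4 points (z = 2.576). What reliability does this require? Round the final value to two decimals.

0.61

SEM needed = half-width / z = 22.4/2.576 ≈ 8.696
Required reliability = 1 − (SEM/SD)² = 1 − 0.391 ≈ 0.609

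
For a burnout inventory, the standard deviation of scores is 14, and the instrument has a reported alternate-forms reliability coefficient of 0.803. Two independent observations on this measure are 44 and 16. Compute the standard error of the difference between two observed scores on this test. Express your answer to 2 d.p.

SEM = 14.000×√(1 − 0.803) ≈ 6.214
SE_diff = SEM × √2 ≈ 6.214 × 1.414 ≈ 8.788

8.79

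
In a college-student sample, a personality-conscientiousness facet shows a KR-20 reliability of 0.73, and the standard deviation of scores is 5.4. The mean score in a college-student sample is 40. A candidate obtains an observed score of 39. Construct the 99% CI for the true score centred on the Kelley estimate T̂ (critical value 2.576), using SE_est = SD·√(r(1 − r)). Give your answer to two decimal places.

T̂ = 0.730(39) + 0.270(40) ≈ 39.270
SE_est = 5.400*√(0.730*0.270) ≈ 2.397
99% CI: 39.270 ± 6.176 ≈ (33.094, 45.446)

[33.09, 45.45]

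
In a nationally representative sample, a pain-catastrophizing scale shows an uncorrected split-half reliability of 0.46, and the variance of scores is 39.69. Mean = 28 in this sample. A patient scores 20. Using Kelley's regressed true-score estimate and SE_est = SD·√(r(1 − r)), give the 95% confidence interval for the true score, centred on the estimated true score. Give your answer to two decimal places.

SD = √39.69 = 6.300
r_full = 2·0.46 / (1 + 0.46) ≃ 0.630
T̂ = 0.630(20) + 0.370(28) ≃ 22.959
SE_est = SD * √(r(1 − r)) = 6.300 * √0.233 ≃ 6.300 * 0.483 ≃ 3.041
CI = 22.959 ± 1.96 * 3.041 → [16.998, 28.920]

[17.00, 28.92]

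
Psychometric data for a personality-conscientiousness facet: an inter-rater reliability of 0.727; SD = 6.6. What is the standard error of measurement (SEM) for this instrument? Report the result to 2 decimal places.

SEM = 6.600 * √(1 − 0.727) = 6.600 * √0.273 ≃ 6.600 * 0.522 ≃ 3.448

3.45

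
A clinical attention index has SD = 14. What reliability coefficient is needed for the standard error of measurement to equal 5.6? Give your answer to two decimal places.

Required reliability = 1 − (SEM/SD)² = 1 − 0.16000 ≃ 0.84000

0.84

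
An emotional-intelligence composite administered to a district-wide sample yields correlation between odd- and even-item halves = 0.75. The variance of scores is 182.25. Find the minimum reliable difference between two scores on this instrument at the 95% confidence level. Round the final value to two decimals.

14.14

SD = √182.25 ≈ 13.5000
r_full = 2·0.75 / (1 + 0.75) ≈ 0.8571
SEM = 13.5000 × √(1 − 0.8571) = 13.5000 × √0.1429 ≈ 13.5000 × 0.3780 ≈ 5.1025
SE_diff = SEM × √2 ≈ 5.1025 × 1.4142 ≈ 7.2161
Smallest detectable difference = 1.96×7.2161 ≈ 14.1435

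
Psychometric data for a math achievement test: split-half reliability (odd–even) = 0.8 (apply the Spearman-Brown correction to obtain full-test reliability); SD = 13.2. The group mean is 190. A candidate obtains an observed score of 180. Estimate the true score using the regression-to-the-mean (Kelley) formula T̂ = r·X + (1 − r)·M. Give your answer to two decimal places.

r_full = 2·0.8 / (1 + 0.8) ≃ 0.8889
T̂ = r·X + (1 − r)·M = 0.8889·180 + 0.1111·190 ≃ 160.0000 + 21.1111 ≃ 181.1111

181.11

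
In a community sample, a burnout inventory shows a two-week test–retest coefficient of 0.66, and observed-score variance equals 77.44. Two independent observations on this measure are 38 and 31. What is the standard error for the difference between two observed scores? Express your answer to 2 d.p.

7.26

SD = √77.44 = 8.80000
SEM = 8.80000×√(1 − 0.66000) ≈ 5.13124
SE_diff = SEM × √2 ≈ 5.13124 × 1.41421 ≈ 7.25667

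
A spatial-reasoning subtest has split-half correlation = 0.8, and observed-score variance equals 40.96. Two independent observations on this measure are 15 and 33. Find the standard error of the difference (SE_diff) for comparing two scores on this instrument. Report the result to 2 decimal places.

3.02

SD = √40.96 ≈ 6.4000
Spearman-Brown: r = 2(0.8) / (1 + 0.8) = 1.6000 / 1.8000 ≈ 0.8889
SEM = 6.4000×√(1 − 0.8889) ≈ 2.1333
SE_diff = √2 × SEM ≈ 3.0170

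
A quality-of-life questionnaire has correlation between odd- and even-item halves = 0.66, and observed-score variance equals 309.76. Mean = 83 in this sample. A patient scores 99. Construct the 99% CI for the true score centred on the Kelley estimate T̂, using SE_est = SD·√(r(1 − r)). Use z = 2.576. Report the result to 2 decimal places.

SD = √309.76 ≃ 17.600
Spearman-Brown: r = 2(0.66) / (1 + 0.66) = 1.320 / 1.660 ≃ 0.795
Estimated true score = 0.795×99 + (1 − 0.795)×83 ≃ 95.723
SE_est = SD × √(r(1 − r)) = 17.600 × √0.163 ≃ 17.600 × 0.404 ≃ 7.103
CI = 95.723 ± 2.576 × 7.103 → [77.426, 114.020]

[77.43, 114.02]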